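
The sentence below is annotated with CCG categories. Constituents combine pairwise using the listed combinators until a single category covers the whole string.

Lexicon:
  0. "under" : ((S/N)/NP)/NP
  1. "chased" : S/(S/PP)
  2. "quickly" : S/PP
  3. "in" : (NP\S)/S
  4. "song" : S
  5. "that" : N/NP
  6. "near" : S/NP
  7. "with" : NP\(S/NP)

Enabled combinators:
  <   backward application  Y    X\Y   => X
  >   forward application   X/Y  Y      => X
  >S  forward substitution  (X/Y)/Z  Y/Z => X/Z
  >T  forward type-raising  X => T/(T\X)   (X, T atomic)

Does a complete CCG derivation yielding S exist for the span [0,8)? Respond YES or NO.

[0,8] S   >
  [0,6] S/NP   >S
    [0,5] (S/N)/NP   >
      [0,1] "under" : ((S/N)/NP)/NP
      [1,5] NP   <
        [1,3] S   >
          [1,2] "chased" : S/(S/PP)
          [2,3] "quickly" : S/PP
        [3,5] NP\S   >
          [3,4] "in" : (NP\S)/S
          [4,5] "song" : S
    [5,6] "that" : N/NP
  [6,8] NP   <
    [6,7] "near" : S/NP
    [7,8] "with" : NP\(S/NP)

YES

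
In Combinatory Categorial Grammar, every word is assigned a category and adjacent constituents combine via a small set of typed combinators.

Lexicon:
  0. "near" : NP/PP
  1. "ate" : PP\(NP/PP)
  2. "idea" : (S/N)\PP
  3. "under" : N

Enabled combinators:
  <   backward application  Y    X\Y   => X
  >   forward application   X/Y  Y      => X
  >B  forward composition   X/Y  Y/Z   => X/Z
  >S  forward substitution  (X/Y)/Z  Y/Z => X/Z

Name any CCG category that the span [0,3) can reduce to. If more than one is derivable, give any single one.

S/N

[0,4] S   >
  [0,3] S/N   <
    [0,2] PP   <
      [0,1] "near" : NP/PP
      [1,2] "ate" : PP\(NP/PP)
    [2,3] "idea" : (S/N)\PP
  [3,4] "under" : N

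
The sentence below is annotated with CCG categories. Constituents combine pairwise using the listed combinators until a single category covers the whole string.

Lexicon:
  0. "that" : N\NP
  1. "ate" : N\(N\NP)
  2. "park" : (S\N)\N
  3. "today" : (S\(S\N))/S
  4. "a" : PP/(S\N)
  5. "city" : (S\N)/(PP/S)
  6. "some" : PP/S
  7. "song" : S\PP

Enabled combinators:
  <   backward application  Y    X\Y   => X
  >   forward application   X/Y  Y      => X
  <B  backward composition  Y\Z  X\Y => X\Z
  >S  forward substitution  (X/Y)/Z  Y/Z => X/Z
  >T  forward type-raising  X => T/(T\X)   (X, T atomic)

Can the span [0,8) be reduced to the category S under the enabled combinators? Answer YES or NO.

YES

[0,8] S   <
  [0,3] S\N   <
    [0,2] N   <
      [0,1] "that" : N\NP
      [1,2] "ate" : N\(N\NP)
    [2,3] "park" : (S\N)\N
  [3,8] S\(S\N)   >
    [3,4] "today" : (S\(S\N))/S
    [4,8] S   <
      [4,7] PP   >
        [4,5] "a" : PP/(S\N)
        [5,7] S\N   >
          [5,6] "city" : (S\N)/(PP/S)
          [6,7] "some" : PP/S
      [7,8] "song" : S\PP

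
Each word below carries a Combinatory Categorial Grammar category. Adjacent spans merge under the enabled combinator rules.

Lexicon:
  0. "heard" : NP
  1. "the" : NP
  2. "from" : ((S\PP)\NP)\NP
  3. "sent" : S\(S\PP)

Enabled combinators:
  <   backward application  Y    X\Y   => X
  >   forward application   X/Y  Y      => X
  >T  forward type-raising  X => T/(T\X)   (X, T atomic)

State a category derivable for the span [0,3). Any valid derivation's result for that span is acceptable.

[0,4] S   <
  [0,3] S\PP   <
    [0,1] "heard" : NP
    [1,3] (S\PP)\NP   <
      [1,2] "the" : NP
      [2,3] "from" : ((S\PP)\NP)\NP
  [3,4] "sent" : S\(S\PP)

S\PP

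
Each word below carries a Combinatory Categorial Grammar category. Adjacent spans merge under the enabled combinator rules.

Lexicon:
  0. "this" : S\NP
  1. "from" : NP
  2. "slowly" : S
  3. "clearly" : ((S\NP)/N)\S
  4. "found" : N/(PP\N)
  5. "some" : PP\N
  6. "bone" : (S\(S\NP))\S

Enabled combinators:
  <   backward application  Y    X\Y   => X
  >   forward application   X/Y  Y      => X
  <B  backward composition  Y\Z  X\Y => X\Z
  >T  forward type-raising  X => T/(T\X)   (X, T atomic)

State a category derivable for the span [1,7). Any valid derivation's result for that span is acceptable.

S\(S\NP)

[0,7] S   <
  [0,1] "this" : S\NP
  [1,7] S\(S\NP)   <
    [1,6] S   <
      [1,2] "from" : NP
      [2,6] S\NP   >
        [2,4] (S\NP)/N   <
          [2,3] "slowly" : S
          [3,4] "clearly" : ((S\NP)/N)\S
        [4,6] N   >
          [4,5] "found" : N/(PP\N)
          [5,6] "some" : PP\N
    [6,7] "bone" : (S\(S\NP))\S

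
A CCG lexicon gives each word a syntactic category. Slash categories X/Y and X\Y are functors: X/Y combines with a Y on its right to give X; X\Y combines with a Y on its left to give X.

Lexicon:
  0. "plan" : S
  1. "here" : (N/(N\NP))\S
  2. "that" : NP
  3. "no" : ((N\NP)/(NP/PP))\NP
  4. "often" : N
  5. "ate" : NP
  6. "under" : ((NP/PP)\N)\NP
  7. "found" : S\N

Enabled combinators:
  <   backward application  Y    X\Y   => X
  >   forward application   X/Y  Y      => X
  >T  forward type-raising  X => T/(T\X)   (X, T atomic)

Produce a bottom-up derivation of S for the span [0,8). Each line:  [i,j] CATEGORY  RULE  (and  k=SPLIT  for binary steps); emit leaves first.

[0,8] S   <
  [0,7] N   >
    [0,2] N/(N\NP)   <
      [0,1] "plan" : S
      [1,2] "here" : (N/(N\NP))\S
    [2,7] N\NP   >
      [2,4] (N\NP)/(NP/PP)   <
        [2,3] "that" : NP
        [3,4] "no" : ((N\NP)/(NP/PP))\NP
      [4,7] NP/PP   <
        [4,5] "often" : N
        [5,7] (NP/PP)\N   <
          [5,6] "ate" : NP
          [6,7] "under" : ((NP/PP)\N)\NP
  [7,8] "found" : S\N

[0,1] S  lex  "plan"
[1,2] (N/(N\NP))\S  lex  "here"
[0,2] N/(N\NP)  <  k=1
[2,3] NP  lex  "that"
[3,4] ((N\NP)/(NP/PP))\NP  lex  "no"
[2,4] (N\NP)/(NP/PP)  <  k=3
[4,5] N  lex  "often"
[5,6] NP  lex  "ate"
[6,7] ((NP/PP)\N)\NP  lex  "under"
[5,7] (NP/PP)\N  <  k=6
[4,7] NP/PP  <  k=5
[2,7] N\NP  >  k=4
[0,7] N  >  k=2
[7,8] S\N  lex  "found"
[0,8] S  <  k=7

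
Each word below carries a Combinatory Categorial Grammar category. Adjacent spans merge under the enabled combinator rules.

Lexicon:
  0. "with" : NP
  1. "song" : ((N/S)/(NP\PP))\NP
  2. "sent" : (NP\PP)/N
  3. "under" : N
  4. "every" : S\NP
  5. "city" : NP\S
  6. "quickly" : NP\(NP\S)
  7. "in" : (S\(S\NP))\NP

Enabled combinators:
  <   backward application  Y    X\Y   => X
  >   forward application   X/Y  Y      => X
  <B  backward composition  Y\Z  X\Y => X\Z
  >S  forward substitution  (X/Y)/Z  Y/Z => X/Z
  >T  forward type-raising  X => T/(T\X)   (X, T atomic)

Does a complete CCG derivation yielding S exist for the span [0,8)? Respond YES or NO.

NP ((N/S)/(NP\PP))\NP (NP\PP)/N N S\NP NP\S NP\(NP\S) (S\(S\NP))\NP
CKY chart[0,8] = {N, N/(N\N), NP/(NP\N), PP/(PP\N), S/(S\N)}; S ∉ chart

NO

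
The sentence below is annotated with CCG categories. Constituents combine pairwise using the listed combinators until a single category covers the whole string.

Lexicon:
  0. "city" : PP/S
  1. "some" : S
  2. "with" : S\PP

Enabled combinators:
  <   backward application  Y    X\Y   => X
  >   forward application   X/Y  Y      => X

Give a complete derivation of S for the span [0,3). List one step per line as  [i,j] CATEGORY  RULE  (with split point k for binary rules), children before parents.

[0,1] PP/S  lex  "city"
[1,2] S  lex  "some"
[0,2] PP  >  k=1
[2,3] S\PP  lex  "with"
[0,3] S  <  k=2

[0,3] S   <
  [0,2] PP   >
    [0,1] "city" : PP/S
    [1,2] "some" : S
  [2,3] "with" : S\PP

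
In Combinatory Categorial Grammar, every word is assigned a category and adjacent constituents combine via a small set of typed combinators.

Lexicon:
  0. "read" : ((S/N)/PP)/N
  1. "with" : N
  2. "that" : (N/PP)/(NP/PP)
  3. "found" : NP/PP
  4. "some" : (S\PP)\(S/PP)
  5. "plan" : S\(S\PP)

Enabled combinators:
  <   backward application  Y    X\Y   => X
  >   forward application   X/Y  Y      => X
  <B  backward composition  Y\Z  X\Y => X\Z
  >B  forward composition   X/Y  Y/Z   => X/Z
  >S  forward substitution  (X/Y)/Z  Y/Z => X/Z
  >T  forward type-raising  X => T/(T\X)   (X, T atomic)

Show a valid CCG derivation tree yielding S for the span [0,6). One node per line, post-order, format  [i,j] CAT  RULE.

[0,6] S   <
  [0,5] S\PP   <
    [0,4] S/PP   >S
      [0,2] (S/N)/PP   >
        [0,1] "read" : ((S/N)/PP)/N
        [1,2] "with" : N
      [2,4] N/PP   >
        [2,3] "that" : (N/PP)/(NP/PP)
        [3,4] "found" : NP/PP
    [4,5] "some" : (S\PP)\(S/PP)
  [5,6] "plan" : S\(S\PP)

[0,1] ((S/N)/PP)/N  lex  "read"
[1,2] N  lex  "with"
[0,2] (S/N)/PP  >  k=1
[2,3] (N/PP)/(NP/PP)  lex  "that"
[3,4] NP/PP  lex  "found"
[2,4] N/PP  >  k=3
[0,4] S/PP  >S  k=2
[4,5] (S\PP)\(S/PP)  lex  "some"
[0,5] S\PP  <  k=4
[5,6] S\(S\PP)  lex  "plan"
[0,6] S  <  k=5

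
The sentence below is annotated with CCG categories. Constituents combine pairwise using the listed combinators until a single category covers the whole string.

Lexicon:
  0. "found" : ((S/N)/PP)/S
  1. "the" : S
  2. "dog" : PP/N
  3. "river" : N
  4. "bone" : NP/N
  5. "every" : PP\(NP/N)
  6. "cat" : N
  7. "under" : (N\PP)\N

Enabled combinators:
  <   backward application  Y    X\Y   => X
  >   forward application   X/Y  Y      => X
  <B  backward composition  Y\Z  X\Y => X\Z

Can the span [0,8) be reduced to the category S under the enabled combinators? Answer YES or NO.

YES

[0,8] S   >
  [0,4] S/N   >
    [0,2] (S/N)/PP   >
      [0,1] "found" : ((S/N)/PP)/S
      [1,2] "the" : S
    [2,4] PP   >
      [2,3] "dog" : PP/N
      [3,4] "river" : N
  [4,8] N   <
    [4,6] PP   <
      [4,5] "bone" : NP/N
      [5,6] "every" : PP\(NP/N)
    [6,8] N\PP   <
      [6,7] "cat" : N
      [7,8] "under" : (N\PP)\N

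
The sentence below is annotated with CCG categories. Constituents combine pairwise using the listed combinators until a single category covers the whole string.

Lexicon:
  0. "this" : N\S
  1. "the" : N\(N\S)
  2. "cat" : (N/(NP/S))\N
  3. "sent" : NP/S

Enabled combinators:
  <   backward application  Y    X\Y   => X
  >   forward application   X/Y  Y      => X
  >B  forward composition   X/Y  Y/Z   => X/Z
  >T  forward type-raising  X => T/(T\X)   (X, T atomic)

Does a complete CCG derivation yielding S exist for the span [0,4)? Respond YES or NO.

N\S N\(N\S) (N/(NP/S))\N NP/S
CKY chart[0,4] = {N, N/(N\N), NP/(NP\N), PP/(PP\N), S/(S\N)}; S ∉ chart

NO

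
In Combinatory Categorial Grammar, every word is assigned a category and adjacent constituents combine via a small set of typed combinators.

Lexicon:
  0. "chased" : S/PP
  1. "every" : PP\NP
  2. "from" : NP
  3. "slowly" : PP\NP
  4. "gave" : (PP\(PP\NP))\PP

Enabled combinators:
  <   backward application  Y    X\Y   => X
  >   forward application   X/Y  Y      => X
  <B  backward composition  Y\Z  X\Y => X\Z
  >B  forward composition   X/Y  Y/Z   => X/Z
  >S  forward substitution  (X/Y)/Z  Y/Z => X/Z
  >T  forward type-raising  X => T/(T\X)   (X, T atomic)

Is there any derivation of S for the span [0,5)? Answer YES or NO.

[0,5] S   >
  [0,1] "chased" : S/PP
  [1,5] PP   <
    [1,2] "every" : PP\NP
    [2,5] PP\(PP\NP)   <
      [2,4] PP   >
        [2,3] PP/(PP\NP)   >T
          [2,3] "from" : NP
        [3,4] "slowly" : PP\NP
      [4,5] "gave" : (PP\(PP\NP))\PP

YES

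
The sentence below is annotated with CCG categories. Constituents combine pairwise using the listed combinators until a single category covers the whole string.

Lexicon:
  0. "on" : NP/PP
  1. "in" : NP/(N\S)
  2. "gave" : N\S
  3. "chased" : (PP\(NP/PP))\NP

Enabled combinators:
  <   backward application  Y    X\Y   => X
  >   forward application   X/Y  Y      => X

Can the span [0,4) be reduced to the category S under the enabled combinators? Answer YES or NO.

NO

NP/PP NP/(N\S) N\S (PP\(NP/PP))\NP
CKY chart[0,4] = {PP}; S ∉ chart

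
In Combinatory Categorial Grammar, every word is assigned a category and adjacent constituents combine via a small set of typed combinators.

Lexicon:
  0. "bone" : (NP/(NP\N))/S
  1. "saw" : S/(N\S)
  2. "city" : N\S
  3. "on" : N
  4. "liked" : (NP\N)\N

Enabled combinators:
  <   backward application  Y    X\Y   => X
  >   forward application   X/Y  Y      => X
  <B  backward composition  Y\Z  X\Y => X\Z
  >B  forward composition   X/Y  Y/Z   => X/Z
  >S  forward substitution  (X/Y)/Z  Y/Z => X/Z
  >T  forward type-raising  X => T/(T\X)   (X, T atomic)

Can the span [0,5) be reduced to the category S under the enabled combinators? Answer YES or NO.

(NP/(NP\N))/S S/(N\S) N\S N (NP\N)\N
CKY chart[0,5] = {N/(N\NP), NP, NP/(NP\NP), PP/(PP\NP), S/(S\NP)}; S ∉ chart

NO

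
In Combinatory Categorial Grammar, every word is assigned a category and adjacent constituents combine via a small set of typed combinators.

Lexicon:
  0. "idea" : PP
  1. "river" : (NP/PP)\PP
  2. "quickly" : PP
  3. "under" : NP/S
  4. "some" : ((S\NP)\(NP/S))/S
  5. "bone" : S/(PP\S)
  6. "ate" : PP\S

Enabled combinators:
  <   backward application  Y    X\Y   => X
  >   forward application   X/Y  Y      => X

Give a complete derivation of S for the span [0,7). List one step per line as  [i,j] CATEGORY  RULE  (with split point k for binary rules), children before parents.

[0,1] PP  lex  "idea"
[1,2] (NP/PP)\PP  lex  "river"
[0,2] NP/PP  <  k=1
[2,3] PP  lex  "quickly"
[0,3] NP  >  k=2
[3,4] NP/S  lex  "under"
[4,5] ((S\NP)\(NP/S))/S  lex  "some"
[5,6] S/(PP\S)  lex  "bone"
[6,7] PP\S  lex  "ate"
[5,7] S  >  k=6
[4,7] (S\NP)\(NP/S)  >  k=5
[3,7] S\NP  <  k=4
[0,7] S  <  k=3

[0,7] S   <
  [0,3] NP   >
    [0,2] NP/PP   <
      [0,1] "idea" : PP
      [1,2] "river" : (NP/PP)\PP
    [2,3] "quickly" : PP
  [3,7] S\NP   <
    [3,4] "under" : NP/S
    [4,7] (S\NP)\(NP/S)   >
      [4,5] "some" : ((S\NP)\(NP/S))/S
      [5,7] S   >
        [5,6] "bone" : S/(PP\S)
        [6,7] "ate" : PP\S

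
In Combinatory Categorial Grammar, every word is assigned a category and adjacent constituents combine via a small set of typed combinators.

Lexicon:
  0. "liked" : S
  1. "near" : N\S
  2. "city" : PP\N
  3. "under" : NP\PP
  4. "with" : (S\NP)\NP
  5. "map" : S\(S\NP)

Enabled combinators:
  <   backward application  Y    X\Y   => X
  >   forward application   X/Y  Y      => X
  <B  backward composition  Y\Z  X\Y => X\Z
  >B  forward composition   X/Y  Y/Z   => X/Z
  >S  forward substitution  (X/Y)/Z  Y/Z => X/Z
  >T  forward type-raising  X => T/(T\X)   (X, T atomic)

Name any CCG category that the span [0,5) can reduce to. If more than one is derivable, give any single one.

S\NP

[0,6] S   <
  [0,5] S\NP   <
    [0,4] NP   <
      [0,1] "liked" : S
      [1,4] NP\S   <B
        [1,2] "near" : N\S
        [2,4] NP\N   <B
          [2,3] "city" : PP\N
          [3,4] "under" : NP\PP
    [4,5] "with" : (S\NP)\NP
  [5,6] "map" : S\(S\NP)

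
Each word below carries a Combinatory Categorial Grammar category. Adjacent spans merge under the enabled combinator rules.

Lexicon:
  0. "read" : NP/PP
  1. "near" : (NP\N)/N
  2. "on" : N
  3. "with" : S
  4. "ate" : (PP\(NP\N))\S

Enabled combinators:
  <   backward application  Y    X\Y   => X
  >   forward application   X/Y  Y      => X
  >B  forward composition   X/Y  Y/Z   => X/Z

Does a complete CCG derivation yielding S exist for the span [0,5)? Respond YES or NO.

NP/PP (NP\N)/N N S (PP\(NP\N))\S
CKY chart[0,5] = {NP}; S ∉ chart

NO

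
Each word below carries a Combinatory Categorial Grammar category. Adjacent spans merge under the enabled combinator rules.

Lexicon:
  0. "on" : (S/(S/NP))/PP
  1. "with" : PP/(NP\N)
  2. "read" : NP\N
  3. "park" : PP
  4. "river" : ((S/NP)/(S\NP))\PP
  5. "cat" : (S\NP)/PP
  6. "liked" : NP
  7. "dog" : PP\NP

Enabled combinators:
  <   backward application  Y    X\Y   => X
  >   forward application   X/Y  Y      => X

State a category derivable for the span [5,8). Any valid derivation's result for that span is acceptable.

[0,8] S   >
  [0,3] S/(S/NP)   >
    [0,1] "on" : (S/(S/NP))/PP
    [1,3] PP   >
      [1,2] "with" : PP/(NP\N)
      [2,3] "read" : NP\N
  [3,8] S/NP   >
    [3,5] (S/NP)/(S\NP)   <
      [3,4] "park" : PP
      [4,5] "river" : ((S/NP)/(S\NP))\PP
    [5,8] S\NP   >
      [5,6] "cat" : (S\NP)/PP
      [6,8] PP   <
        [6,7] "liked" : NP
        [7,8] "dog" : PP\NP

S\NP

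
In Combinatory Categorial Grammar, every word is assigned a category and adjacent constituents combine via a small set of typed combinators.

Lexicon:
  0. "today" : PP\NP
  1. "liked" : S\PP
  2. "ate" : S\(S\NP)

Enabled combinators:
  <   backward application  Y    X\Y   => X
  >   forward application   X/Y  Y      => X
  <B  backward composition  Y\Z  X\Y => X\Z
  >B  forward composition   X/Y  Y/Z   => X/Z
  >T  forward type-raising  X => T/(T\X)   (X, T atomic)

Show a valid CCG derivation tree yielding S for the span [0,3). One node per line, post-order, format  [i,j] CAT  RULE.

[0,1] PP\NP  lex  "today"
[1,2] S\PP  lex  "liked"
[0,2] S\NP  <B  k=1
[2,3] S\(S\NP)  lex  "ate"
[0,3] S  <  k=2

[0,3] S   <
  [0,2] S\NP   <B
    [0,1] "today" : PP\NP
    [1,2] "liked" : S\PP
  [2,3] "ate" : S\(S\NP)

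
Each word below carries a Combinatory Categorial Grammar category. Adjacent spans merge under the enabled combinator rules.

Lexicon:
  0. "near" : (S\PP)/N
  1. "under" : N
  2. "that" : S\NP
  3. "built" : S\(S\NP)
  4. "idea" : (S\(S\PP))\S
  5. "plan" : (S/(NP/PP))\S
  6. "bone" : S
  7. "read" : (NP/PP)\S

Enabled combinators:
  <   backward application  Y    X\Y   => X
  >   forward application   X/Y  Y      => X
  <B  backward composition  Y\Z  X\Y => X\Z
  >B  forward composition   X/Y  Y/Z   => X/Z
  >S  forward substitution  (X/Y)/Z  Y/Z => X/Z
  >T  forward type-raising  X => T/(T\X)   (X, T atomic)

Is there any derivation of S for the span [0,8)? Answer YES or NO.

[0,8] S   >
  [0,6] S/(NP/PP)   <
    [0,5] S   <
      [0,2] S\PP   >
        [0,1] "near" : (S\PP)/N
        [1,2] "under" : N
      [2,5] S\(S\PP)   <
        [2,4] S   <
          [2,3] "that" : S\NP
          [3,4] "built" : S\(S\NP)
        [4,5] "idea" : (S\(S\PP))\S
    [5,6] "plan" : (S/(NP/PP))\S
  [6,8] NP/PP   <
    [6,7] "bone" : S
    [7,8] "read" : (NP/PP)\S

YES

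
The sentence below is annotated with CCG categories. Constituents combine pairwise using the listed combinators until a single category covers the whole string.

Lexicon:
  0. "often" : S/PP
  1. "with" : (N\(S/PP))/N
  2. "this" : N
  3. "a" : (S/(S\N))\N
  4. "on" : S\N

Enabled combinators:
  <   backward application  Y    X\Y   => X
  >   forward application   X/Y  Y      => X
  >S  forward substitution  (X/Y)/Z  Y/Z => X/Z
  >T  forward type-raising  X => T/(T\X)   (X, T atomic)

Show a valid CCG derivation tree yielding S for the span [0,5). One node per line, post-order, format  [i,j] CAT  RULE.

[0,1] S/PP  lex  "often"
[1,2] (N\(S/PP))/N  lex  "with"
[2,3] N  lex  "this"
[1,3] N\(S/PP)  >  k=2
[0,3] N  <  k=1
[3,4] (S/(S\N))\N  lex  "a"
[0,4] S/(S\N)  <  k=3
[4,5] S\N  lex  "on"
[0,5] S  >  k=4

[0,5] S   >
  [0,4] S/(S\N)   <
    [0,3] N   <
      [0,1] "often" : S/PP
      [1,3] N\(S/PP)   >
        [1,2] "with" : (N\(S/PP))/N
        [2,3] "this" : N
    [3,4] "a" : (S/(S\N))\N
  [4,5] "on" : S\N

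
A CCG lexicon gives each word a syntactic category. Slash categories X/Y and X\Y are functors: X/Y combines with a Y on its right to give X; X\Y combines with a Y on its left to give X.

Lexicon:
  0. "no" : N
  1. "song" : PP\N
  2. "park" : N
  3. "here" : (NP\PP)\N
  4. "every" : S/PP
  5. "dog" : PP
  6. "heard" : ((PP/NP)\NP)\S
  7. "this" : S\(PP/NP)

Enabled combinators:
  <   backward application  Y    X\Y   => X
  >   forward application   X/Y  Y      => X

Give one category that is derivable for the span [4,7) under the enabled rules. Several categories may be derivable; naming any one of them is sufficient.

[0,8] S   <
  [0,7] PP/NP   <
    [0,4] NP   <
      [0,2] PP   <
        [0,1] "no" : N
        [1,2] "song" : PP\N
      [2,4] NP\PP   <
        [2,3] "park" : N
        [3,4] "here" : (NP\PP)\N
    [4,7] (PP/NP)\NP   <
      [4,6] S   >
        [4,5] "every" : S/PP
        [5,6] "dog" : PP
      [6,7] "heard" : ((PP/NP)\NP)\S
  [7,8] "this" : S\(PP/NP)

(PP/NP)\NP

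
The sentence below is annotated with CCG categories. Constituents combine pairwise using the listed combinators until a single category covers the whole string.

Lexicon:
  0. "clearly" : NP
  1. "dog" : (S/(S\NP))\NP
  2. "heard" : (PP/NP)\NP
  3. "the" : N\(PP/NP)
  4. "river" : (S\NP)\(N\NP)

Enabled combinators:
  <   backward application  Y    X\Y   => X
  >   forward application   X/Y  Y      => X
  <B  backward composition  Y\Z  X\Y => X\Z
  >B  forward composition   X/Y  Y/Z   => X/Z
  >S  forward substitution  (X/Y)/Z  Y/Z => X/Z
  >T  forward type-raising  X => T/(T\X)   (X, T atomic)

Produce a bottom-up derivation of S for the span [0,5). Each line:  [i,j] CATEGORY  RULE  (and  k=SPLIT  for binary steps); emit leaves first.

[0,1] NP  lex  "clearly"
[1,2] (S/(S\NP))\NP  lex  "dog"
[0,2] S/(S\NP)  <  k=1
[2,3] (PP/NP)\NP  lex  "heard"
[3,4] N\(PP/NP)  lex  "the"
[2,4] N\NP  <B  k=3
[4,5] (S\NP)\(N\NP)  lex  "river"
[2,5] S\NP  <  k=4
[0,5] S  >  k=2

[0,5] S   >
  [0,2] S/(S\NP)   <
    [0,1] "clearly" : NP
    [1,2] "dog" : (S/(S\NP))\NP
  [2,5] S\NP   <
    [2,4] N\NP   <B
      [2,3] "heard" : (PP/NP)\NP
      [3,4] "the" : N\(PP/NP)
    [4,5] "river" : (S\NP)\(N\NP)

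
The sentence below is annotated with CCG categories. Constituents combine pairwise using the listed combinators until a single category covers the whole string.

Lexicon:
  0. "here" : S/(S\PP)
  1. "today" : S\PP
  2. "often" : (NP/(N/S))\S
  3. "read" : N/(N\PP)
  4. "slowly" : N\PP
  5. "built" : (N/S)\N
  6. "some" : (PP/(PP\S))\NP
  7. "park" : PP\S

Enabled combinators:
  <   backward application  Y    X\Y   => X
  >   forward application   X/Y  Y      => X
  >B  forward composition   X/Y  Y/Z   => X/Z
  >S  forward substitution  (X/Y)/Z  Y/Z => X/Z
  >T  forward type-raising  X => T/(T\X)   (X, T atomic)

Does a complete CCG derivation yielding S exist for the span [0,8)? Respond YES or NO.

NO

S/(S\PP) S\PP (NP/(N/S))\S N/(N\PP) N\PP (N/S)\N (PP/(PP\S))\NP PP\S
CKY chart[0,8] = {N/(N\PP), NP/(NP\PP), PP, PP/(PP\PP), S/(S\PP)}; S ∉ chart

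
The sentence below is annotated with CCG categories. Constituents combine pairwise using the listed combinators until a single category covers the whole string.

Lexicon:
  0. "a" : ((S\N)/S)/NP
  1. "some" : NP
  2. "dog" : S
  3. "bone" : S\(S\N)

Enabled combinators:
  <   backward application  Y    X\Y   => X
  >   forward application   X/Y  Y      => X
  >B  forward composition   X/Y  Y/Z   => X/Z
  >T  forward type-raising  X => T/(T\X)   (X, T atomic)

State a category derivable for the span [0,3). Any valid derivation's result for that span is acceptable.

S\N

[0,4] S   <
  [0,3] S\N   >
    [0,2] (S\N)/S   >
      [0,1] "a" : ((S\N)/S)/NP
      [1,2] "some" : NP
    [2,3] "dog" : S
  [3,4] "bone" : S\(S\N)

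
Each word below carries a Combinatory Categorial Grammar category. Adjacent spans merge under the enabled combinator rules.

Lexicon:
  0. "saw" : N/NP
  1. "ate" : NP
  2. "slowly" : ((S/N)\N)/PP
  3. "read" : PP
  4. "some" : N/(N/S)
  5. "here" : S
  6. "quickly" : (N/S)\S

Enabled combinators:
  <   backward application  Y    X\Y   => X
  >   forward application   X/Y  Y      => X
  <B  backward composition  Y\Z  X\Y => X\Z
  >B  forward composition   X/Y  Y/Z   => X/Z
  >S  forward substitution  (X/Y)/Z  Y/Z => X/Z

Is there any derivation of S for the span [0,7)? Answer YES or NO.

[0,7] S   >
  [0,4] S/N   <
    [0,2] N   >
      [0,1] "saw" : N/NP
      [1,2] "ate" : NP
    [2,4] (S/N)\N   >
      [2,3] "slowly" : ((S/N)\N)/PP
      [3,4] "read" : PP
  [4,7] N   >
    [4,5] "some" : N/(N/S)
    [5,7] N/S   <
      [5,6] "here" : S
      [6,7] "quickly" : (N/S)\S

YES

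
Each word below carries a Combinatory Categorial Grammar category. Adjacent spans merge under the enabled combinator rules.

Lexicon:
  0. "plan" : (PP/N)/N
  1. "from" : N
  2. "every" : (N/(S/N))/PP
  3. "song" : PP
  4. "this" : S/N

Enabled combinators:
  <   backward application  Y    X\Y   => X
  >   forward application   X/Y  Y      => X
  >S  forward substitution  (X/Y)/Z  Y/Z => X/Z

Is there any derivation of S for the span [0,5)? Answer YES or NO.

(PP/N)/N N (N/(S/N))/PP PP S/N
CKY chart[0,5] = {PP}; S ∉ chart

NO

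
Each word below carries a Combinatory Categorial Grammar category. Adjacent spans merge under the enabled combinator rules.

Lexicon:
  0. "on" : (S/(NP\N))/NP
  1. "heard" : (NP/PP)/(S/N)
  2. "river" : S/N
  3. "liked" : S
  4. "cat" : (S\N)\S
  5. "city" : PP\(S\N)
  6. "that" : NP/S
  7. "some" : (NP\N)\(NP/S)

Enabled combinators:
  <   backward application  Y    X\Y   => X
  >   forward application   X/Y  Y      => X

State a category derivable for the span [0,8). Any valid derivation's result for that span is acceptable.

S

[0,8] S   >
  [0,6] S/(NP\N)   >
    [0,1] "on" : (S/(NP\N))/NP
    [1,6] NP   >
      [1,3] NP/PP   >
        [1,2] "heard" : (NP/PP)/(S/N)
        [2,3] "river" : S/N
      [3,6] PP   <
        [3,5] S\N   <
          [3,4] "liked" : S
          [4,5] "cat" : (S\N)\S
        [5,6] "city" : PP\(S\N)
  [6,8] NP\N   <
    [6,7] "that" : NP/S
    [7,8] "some" : (NP\N)\(NP/S)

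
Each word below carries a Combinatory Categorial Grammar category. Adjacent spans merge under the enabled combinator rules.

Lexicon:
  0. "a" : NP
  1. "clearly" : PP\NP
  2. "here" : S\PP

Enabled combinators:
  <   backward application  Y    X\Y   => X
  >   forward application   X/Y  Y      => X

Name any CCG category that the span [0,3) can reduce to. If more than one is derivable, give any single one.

[0,3] S   <
  [0,2] PP   <
    [0,1] "a" : NP
    [1,2] "clearly" : PP\NP
  [2,3] "here" : S\PP

S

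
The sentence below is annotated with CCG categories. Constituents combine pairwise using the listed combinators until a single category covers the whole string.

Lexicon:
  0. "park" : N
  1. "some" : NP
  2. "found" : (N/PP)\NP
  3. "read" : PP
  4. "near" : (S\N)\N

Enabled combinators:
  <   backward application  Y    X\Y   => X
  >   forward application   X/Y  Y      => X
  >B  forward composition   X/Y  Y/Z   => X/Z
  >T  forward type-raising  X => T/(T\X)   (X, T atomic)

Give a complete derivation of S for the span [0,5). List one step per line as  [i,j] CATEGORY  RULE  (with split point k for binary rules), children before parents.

[0,5] S   <
  [0,1] "park" : N
  [1,5] S\N   <
    [1,4] N   >
      [1,3] N/PP   <
        [1,2] "some" : NP
        [2,3] "found" : (N/PP)\NP
      [3,4] "read" : PP
    [4,5] "near" : (S\N)\N

[0,1] N  lex  "park"
[1,2] NP  lex  "some"
[2,3] (N/PP)\NP  lex  "found"
[1,3] N/PP  <  k=2
[3,4] PP  lex  "read"
[1,4] N  >  k=3
[4,5] (S\N)\N  lex  "near"
[1,5] S\N  <  k=4
[0,5] S  <  k=1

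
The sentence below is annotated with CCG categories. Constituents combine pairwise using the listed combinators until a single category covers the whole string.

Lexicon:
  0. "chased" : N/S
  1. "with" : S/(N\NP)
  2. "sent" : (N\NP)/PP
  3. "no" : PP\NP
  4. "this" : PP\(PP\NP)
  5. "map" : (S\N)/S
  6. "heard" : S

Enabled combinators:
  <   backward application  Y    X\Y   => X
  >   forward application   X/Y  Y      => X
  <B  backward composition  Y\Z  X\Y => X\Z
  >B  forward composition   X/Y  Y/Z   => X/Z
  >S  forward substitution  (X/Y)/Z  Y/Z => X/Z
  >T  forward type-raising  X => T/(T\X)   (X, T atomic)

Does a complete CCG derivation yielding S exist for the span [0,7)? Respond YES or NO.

YES

[0,7] S   <
  [0,5] N   >
    [0,1] "chased" : N/S
    [1,5] S   >
      [1,2] "with" : S/(N\NP)
      [2,5] N\NP   >
        [2,3] "sent" : (N\NP)/PP
        [3,5] PP   <
          [3,4] "no" : PP\NP
          [4,5] "this" : PP\(PP\NP)
  [5,7] S\N   >
    [5,6] "map" : (S\N)/S
    [6,7] "heard" : S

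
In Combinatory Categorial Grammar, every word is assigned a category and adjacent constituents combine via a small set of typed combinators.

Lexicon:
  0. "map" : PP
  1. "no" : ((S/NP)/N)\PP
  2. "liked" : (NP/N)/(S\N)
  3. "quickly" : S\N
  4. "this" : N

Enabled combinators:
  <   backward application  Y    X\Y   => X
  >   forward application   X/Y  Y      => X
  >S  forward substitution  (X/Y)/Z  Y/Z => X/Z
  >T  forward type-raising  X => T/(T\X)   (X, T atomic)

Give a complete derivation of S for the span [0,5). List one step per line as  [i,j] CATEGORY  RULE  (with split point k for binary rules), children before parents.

[0,5] S   >
  [0,4] S/N   >S
    [0,2] (S/NP)/N   <
      [0,1] "map" : PP
      [1,2] "no" : ((S/NP)/N)\PP
    [2,4] NP/N   >
      [2,3] "liked" : (NP/N)/(S\N)
      [3,4] "quickly" : S\N
  [4,5] "this" : N

[0,1] PP  lex  "map"
[1,2] ((S/NP)/N)\PP  lex  "no"
[0,2] (S/NP)/N  <  k=1
[2,3] (NP/N)/(S\N)  lex  "liked"
[3,4] S\N  lex  "quickly"
[2,4] NP/N  >  k=3
[0,4] S/N  >S  k=2
[4,5] N  lex  "this"
[0,5] S  >  k=4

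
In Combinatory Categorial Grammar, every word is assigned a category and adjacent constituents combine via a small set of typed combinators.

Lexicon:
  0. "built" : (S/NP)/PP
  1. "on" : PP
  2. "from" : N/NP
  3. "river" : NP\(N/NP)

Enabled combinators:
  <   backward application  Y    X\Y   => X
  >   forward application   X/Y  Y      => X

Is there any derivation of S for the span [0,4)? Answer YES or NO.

YES

[0,4] S   >
  [0,2] S/NP   >
    [0,1] "built" : (S/NP)/PP
    [1,2] "on" : PP
  [2,4] NP   <
    [2,3] "from" : N/NP
    [3,4] "river" : NP\(N/NP)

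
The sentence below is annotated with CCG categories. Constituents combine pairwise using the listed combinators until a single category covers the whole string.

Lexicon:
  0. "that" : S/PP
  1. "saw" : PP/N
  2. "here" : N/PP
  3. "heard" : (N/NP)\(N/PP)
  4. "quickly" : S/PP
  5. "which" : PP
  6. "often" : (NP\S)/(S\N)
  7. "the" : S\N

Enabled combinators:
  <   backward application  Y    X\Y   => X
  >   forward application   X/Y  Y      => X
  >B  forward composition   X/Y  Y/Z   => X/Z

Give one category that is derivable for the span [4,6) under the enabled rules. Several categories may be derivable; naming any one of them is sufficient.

[0,8] S   >
  [0,1] "that" : S/PP
  [1,8] PP   >
    [1,4] PP/NP   >B
      [1,2] "saw" : PP/N
      [2,4] N/NP   <
        [2,3] "here" : N/PP
        [3,4] "heard" : (N/NP)\(N/PP)
    [4,8] NP   <
      [4,6] S   >
        [4,5] "quickly" : S/PP
        [5,6] "which" : PP
      [6,8] NP\S   >
        [6,7] "often" : (NP\S)/(S\N)
        [7,8] "the" : S\N

S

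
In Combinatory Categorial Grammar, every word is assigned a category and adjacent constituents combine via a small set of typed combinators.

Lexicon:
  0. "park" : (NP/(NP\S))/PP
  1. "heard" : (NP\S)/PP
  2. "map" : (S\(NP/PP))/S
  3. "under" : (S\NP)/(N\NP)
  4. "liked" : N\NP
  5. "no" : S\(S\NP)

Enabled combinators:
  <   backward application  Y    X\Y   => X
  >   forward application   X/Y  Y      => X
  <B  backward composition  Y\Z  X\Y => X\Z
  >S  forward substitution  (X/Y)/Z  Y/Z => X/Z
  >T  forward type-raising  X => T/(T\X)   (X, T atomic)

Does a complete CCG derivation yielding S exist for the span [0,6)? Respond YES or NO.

YES

[0,6] S   <
  [0,2] NP/PP   >S
    [0,1] "park" : (NP/(NP\S))/PP
    [1,2] "heard" : (NP\S)/PP
  [2,6] S\(NP/PP)   >
    [2,3] "map" : (S\(NP/PP))/S
    [3,6] S   <
      [3,5] S\NP   >
        [3,4] "under" : (S\NP)/(N\NP)
        [4,5] "liked" : N\NP
      [5,6] "no" : S\(S\NP)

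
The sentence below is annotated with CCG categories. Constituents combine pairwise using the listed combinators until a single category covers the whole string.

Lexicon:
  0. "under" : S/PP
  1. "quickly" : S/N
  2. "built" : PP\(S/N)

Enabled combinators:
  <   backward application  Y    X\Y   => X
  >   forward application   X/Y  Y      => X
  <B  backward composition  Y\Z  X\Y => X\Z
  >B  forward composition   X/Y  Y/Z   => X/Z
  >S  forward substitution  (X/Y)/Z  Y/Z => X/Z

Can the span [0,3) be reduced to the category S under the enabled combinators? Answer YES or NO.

YES

[0,3] S   >
  [0,1] "under" : S/PP
  [1,3] PP   <
    [1,2] "quickly" : S/N
    [2,3] "built" : PP\(S/N)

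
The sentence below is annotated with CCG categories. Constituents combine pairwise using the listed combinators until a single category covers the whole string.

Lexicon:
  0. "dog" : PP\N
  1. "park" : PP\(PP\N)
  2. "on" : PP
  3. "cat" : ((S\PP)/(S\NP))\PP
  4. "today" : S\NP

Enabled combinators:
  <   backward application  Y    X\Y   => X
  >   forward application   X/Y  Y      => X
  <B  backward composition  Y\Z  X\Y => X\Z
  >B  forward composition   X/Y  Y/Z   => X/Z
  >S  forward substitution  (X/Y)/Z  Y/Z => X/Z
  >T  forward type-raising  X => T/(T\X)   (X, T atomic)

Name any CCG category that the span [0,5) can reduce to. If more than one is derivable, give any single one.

[0,5] S   <
  [0,2] PP   <
    [0,1] "dog" : PP\N
    [1,2] "park" : PP\(PP\N)
  [2,5] S\PP   >
    [2,4] (S\PP)/(S\NP)   <
      [2,3] "on" : PP
      [3,4] "cat" : ((S\PP)/(S\NP))\PP
    [4,5] "today" : S\NP

S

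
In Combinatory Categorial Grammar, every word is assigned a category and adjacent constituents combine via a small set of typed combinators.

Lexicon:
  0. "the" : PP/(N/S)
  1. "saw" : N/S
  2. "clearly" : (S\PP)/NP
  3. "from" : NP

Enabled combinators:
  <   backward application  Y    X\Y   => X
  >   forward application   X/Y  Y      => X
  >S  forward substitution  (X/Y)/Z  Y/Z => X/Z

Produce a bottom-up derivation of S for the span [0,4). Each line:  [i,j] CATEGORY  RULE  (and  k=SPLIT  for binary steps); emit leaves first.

[0,4] S   <
  [0,2] PP   >
    [0,1] "the" : PP/(N/S)
    [1,2] "saw" : N/S
  [2,4] S\PP   >
    [2,3] "clearly" : (S\PP)/NP
    [3,4] "from" : NP

[0,1] PP/(N/S)  lex  "the"
[1,2] N/S  lex  "saw"
[0,2] PP  >  k=1
[2,3] (S\PP)/NP  lex  "clearly"
[3,4] NP  lex  "from"
[2,4] S\PP  >  k=3
[0,4] S  <  k=2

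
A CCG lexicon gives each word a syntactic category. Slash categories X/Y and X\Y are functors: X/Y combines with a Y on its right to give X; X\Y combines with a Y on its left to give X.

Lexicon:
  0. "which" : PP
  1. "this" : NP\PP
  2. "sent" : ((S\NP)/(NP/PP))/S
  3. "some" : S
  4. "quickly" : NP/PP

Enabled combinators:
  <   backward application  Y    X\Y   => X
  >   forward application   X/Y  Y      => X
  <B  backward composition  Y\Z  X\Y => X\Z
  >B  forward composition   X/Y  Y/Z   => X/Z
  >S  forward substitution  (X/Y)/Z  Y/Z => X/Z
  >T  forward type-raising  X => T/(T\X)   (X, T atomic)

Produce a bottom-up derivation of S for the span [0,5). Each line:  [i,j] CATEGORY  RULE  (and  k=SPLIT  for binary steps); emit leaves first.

[0,5] S   <
  [0,2] NP   >
    [0,1] NP/(NP\PP)   >T
      [0,1] "which" : PP
    [1,2] "this" : NP\PP
  [2,5] S\NP   >
    [2,4] (S\NP)/(NP/PP)   >
      [2,3] "sent" : ((S\NP)/(NP/PP))/S
      [3,4] "some" : S
    [4,5] "quickly" : NP/PP

[0,1] PP  lex  "which"
[0,1] NP/(NP\PP)  >T
[1,2] NP\PP  lex  "this"
[0,2] NP  >  k=1
[2,3] ((S\NP)/(NP/PP))/S  lex  "sent"
[3,4] S  lex  "some"
[2,4] (S\NP)/(NP/PP)  >  k=3
[4,5] NP/PP  lex  "quickly"
[2,5] S\NP  >  k=4
[0,5] S  <  k=2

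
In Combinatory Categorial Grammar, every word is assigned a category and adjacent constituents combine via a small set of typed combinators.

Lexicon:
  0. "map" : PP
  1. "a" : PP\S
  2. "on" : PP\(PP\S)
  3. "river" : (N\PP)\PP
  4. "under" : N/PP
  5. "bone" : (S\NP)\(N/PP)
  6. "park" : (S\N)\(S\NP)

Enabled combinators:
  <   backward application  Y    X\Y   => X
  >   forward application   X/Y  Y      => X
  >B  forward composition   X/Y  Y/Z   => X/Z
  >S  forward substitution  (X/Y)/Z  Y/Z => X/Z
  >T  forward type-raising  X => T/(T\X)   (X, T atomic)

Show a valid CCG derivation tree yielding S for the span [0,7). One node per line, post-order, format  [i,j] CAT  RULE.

[0,1] PP  lex  "map"
[1,2] PP\S  lex  "a"
[2,3] PP\(PP\S)  lex  "on"
[1,3] PP  <  k=2
[3,4] (N\PP)\PP  lex  "river"
[1,4] N\PP  <  k=3
[0,4] N  <  k=1
[4,5] N/PP  lex  "under"
[5,6] (S\NP)\(N/PP)  lex  "bone"
[4,6] S\NP  <  k=5
[6,7] (S\N)\(S\NP)  lex  "park"
[4,7] S\N  <  k=6
[0,7] S  <  k=4

[0,7] S   <
  [0,4] N   <
    [0,1] "map" : PP
    [1,4] N\PP   <
      [1,3] PP   <
        [1,2] "a" : PP\S
        [2,3] "on" : PP\(PP\S)
      [3,4] "river" : (N\PP)\PP
  [4,7] S\N   <
    [4,6] S\NP   <
      [4,5] "under" : N/PP
      [5,6] "bone" : (S\NP)\(N/PP)
    [6,7] "park" : (S\N)\(S\NP)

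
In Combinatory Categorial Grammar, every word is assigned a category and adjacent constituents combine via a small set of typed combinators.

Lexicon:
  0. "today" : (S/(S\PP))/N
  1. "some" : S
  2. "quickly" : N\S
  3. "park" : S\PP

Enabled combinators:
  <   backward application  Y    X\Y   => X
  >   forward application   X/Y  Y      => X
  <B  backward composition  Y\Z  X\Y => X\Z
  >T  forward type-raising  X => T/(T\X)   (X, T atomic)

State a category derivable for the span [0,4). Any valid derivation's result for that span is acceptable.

[0,4] S   >
  [0,3] S/(S\PP)   >
    [0,1] "today" : (S/(S\PP))/N
    [1,3] N   <
      [1,2] "some" : S
      [2,3] "quickly" : N\S
  [3,4] "park" : S\PP

S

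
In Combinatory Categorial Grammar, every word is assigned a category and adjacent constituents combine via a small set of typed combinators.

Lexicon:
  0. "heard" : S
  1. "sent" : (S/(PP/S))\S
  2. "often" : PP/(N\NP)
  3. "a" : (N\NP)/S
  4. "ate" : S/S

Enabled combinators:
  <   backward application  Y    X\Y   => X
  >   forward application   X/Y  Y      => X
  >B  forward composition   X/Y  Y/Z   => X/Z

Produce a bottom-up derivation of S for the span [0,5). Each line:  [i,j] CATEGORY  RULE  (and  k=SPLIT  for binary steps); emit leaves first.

[0,1] S  lex  "heard"
[1,2] (S/(PP/S))\S  lex  "sent"
[0,2] S/(PP/S)  <  k=1
[2,3] PP/(N\NP)  lex  "often"
[3,4] (N\NP)/S  lex  "a"
[2,4] PP/S  >B  k=3
[4,5] S/S  lex  "ate"
[2,5] PP/S  >B  k=4
[0,5] S  >  k=2

[0,5] S   >
  [0,2] S/(PP/S)   <
    [0,1] "heard" : S
    [1,2] "sent" : (S/(PP/S))\S
  [2,5] PP/S   >B
    [2,4] PP/S   >B
      [2,3] "often" : PP/(N\NP)
      [3,4] "a" : (N\NP)/S
    [4,5] "ate" : S/S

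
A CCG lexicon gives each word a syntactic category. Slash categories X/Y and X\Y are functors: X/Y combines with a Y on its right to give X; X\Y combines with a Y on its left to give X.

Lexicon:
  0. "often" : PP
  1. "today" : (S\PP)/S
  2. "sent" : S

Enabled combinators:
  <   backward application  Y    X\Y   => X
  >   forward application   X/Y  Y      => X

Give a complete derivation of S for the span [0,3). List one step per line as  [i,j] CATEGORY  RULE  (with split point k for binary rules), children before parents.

[0,3] S   <
  [0,1] "often" : PP
  [1,3] S\PP   >
    [1,2] "today" : (S\PP)/S
    [2,3] "sent" : S

[0,1] PP  lex  "often"
[1,2] (S\PP)/S  lex  "today"
[2,3] S  lex  "sent"
[1,3] S\PP  >  k=2
[0,3] S  <  k=1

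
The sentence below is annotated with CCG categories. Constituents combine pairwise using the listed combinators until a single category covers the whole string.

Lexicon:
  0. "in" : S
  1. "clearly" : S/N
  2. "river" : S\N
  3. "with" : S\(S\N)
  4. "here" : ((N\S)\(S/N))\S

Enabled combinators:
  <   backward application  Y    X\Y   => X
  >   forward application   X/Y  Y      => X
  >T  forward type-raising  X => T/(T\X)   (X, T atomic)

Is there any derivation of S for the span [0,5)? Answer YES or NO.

NO

S S/N S\N S\(S\N) ((N\S)\(S/N))\S
CKY chart[0,5] = {N, N/(N\N), NP/(NP\N), PP/(PP\N), S/(S\N)}; S ∉ chart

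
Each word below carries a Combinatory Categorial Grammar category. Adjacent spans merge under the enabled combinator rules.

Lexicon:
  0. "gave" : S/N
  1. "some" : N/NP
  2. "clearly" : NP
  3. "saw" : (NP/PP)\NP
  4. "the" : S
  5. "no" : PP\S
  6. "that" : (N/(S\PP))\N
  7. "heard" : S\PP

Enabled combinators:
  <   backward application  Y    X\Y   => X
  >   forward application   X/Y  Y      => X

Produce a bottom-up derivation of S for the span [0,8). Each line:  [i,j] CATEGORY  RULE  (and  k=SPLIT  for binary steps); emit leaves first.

[0,8] S   >
  [0,1] "gave" : S/N
  [1,8] N   >
    [1,7] N/(S\PP)   <
      [1,6] N   >
        [1,2] "some" : N/NP
        [2,6] NP   >
          [2,4] NP/PP   <
            [2,3] "clearly" : NP
            [3,4] "saw" : (NP/PP)\NP
          [4,6] PP   <
            [4,5] "the" : S
            [5,6] "no" : PP\S
      [6,7] "that" : (N/(S\PP))\N
    [7,8] "heard" : S\PP

[0,1] S/N  lex  "gave"
[1,2] N/NP  lex  "some"
[2,3] NP  lex  "clearly"
[3,4] (NP/PP)\NP  lex  "saw"
[2,4] NP/PP  <  k=3
[4,5] S  lex  "the"
[5,6] PP\S  lex  "no"
[4,6] PP  <  k=5
[2,6] NP  >  k=4
[1,6] N  >  k=2
[6,7] (N/(S\PP))\N  lex  "that"
[1,7] N/(S\PP)  <  k=6
[7,8] S\PP  lex  "heard"
[1,8] N  >  k=7
[0,8] S  >  k=1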